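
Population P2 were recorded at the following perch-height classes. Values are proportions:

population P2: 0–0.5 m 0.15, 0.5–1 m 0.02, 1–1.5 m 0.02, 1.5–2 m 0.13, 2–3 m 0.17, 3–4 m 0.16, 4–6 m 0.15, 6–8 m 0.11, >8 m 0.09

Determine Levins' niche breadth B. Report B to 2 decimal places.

Σpᵢ² = 0.15² + 0.02² + 0.02² + 0.13² + 0.17² + 0.16² + 0.15² + 0.11² + 0.09² = 0.0225 + 0.0004 + 0.0004 + 0.0169 + 0.0289 + 0.0256 + 0.0225 + 0.0121 + 0.0081 = 0.1374
B = 1 / 0.1374 = 7.2780

7.28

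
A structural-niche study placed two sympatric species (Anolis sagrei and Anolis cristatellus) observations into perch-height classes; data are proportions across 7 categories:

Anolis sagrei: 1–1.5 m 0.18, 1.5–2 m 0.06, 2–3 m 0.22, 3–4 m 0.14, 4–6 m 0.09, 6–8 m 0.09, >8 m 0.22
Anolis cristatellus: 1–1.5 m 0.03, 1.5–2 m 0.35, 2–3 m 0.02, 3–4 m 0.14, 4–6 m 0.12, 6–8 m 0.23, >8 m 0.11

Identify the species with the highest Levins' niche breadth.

Anolis sagrei

Σp_sagrᵢ² = 0.18² + 0.06² + 0.22² + 0.14² + 0.09² + 0.09² + 0.22² = 0.0324 + 0.0036 + 0.0484 + 0.0196 + 0.0081 + 0.0081 + 0.0484 = 0.1686
B_sagr = 1 / 0.1686 = 5.9312
Σp_crisᵢ² = 0.03² + 0.35² + 0.02² + 0.14² + 0.12² + 0.23² + 0.11² = 0.0009 + 0.1225 + 0.0004 + 0.0196 + 0.0144 + 0.0529 + 0.0121 = 0.2228
B_cris = 1 / 0.2228 = 4.4883
Highest B → broadest niche (most generalist): Anolis sagrei (B = 5.93).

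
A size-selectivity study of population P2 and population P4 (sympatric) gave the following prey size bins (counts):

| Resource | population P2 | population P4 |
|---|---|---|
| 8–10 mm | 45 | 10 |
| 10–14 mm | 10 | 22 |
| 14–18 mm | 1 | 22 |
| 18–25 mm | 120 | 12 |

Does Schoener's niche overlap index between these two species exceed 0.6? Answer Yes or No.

Proportions for population P2 (n=176): 45/176=0.2557, 10/176=0.0568, 1/176=0.0057, 120/176=0.6818
Proportions for population P4 (n=66): 10/66=0.1515, 22/66=0.3333, 22/66=0.3333, 12/66=0.1818
Σ|p₁ᵢ − p₂ᵢ| = 0.1042 + 0.2765 + 0.3276 + 0.5000 = 1.2083
D = 1 − ½ × 1.2083 = 1 − 0.60415 = 0.39585
D = 0.39585 < 0.6 → No.

No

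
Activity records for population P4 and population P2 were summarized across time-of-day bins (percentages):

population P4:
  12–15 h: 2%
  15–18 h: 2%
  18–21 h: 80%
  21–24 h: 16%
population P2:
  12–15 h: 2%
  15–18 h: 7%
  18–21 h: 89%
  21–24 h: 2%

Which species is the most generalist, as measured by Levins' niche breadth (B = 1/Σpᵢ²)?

population P4

Convert percentages to proportions (divide by 100).
Σp_P4ᵢ² = 0.02² + 0.02² + 0.80² + 0.16² = 0.0004 + 0.0004 + 0.6400 + 0.0256 = 0.6664
B_P4 = 1 / 0.6664 = 1.5006
Σp_P2ᵢ² = 0.02² + 0.07² + 0.89² + 0.02² = 0.0004 + 0.0049 + 0.7921 + 0.0004 = 0.7978
B_P2 = 1 / 0.7978 = 1.2534
Highest B → broadest niche (most generalist): population P4 (B = 1.50).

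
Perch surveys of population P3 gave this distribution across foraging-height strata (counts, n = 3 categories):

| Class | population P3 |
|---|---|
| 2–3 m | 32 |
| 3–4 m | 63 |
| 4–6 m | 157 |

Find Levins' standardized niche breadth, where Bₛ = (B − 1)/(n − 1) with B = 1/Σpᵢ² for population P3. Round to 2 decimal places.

Proportions for population P3 (n=252): 32/252=0.1270, 63/252=0.2500, 157/252=0.6230
Σpᵢ² = 0.1270² + 0.2500² + 0.6230² = 0.016129 + 0.062500 + 0.388129 = 0.466758
B = 1 / 0.466758 = 2.1424
Bₛ = (B − 1)/(n − 1) = (2.1424 − 1)/(3 − 1) = 1.1424/2 = 0.5712

0.57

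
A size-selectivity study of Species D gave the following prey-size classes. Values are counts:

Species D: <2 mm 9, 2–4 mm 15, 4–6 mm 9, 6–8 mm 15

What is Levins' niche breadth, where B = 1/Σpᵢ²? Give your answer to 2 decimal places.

3.76

Proportions for Species D (n=48): 9/48=0.1875, 15/48=0.3125, 9/48=0.1875, 15/48=0.3125
Σpᵢ² = 0.1875² + 0.3125² + 0.1875² + 0.3125² = 0.035156 + 0.097656 + 0.035156 + 0.097656 = 0.265624
B = 1 / 0.265624 = 3.7647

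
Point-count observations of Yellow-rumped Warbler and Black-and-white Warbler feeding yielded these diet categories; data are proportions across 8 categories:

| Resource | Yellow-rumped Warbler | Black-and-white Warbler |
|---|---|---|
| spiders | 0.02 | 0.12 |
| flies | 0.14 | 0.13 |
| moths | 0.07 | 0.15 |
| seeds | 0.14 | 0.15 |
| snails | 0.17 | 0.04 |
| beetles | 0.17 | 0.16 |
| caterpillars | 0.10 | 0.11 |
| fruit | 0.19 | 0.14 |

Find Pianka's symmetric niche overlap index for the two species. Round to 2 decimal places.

Σ p₁ᵢp₂ᵢ = 0.0024 + 0.0182 + 0.0105 + 0.0210 + 0.0068 + 0.0272 + 0.0110 + 0.0266 = 0.1237
Σp_1ᵢ² = 0.02² + 0.14² + 0.07² + 0.14² + 0.17² + 0.17² + 0.10² + 0.19² = 0.0004 + 0.0196 + 0.0049 + 0.0196 + 0.0289 + 0.0289 + 0.0100 + 0.0361 = 0.1484
Σp_2ᵢ² = 0.12² + 0.13² + 0.15² + 0.15² + 0.04² + 0.16² + 0.11² + 0.14² = 0.0144 + 0.0169 + 0.0225 + 0.0225 + 0.0016 + 0.0256 + 0.0121 + 0.0196 = 0.1352
O = 0.1237 / √(0.1484 × 0.1352) = 0.1237 / 0.14165 = 0.8733

0.87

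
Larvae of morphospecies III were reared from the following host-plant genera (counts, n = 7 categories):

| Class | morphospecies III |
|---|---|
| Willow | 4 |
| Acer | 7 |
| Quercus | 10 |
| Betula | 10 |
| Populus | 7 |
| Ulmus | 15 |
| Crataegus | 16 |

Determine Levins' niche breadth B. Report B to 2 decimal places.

5.99

Proportions for morphospecies III (n=69): 4/69=0.0580, 7/69=0.1014, 10/69=0.1449, 10/69=0.1449, 7/69=0.1014, 15/69=0.2174, 16/69=0.2319
Σpᵢ² = 0.0580² + 0.1014² + 0.1449² + 0.1449² + 0.1014² + 0.2174² + 0.2319² = 0.003364 + 0.010282 + 0.020996 + 0.020996 + 0.010282 + 0.047263 + 0.053778 = 0.166961
B = 1 / 0.166961 = 5.9894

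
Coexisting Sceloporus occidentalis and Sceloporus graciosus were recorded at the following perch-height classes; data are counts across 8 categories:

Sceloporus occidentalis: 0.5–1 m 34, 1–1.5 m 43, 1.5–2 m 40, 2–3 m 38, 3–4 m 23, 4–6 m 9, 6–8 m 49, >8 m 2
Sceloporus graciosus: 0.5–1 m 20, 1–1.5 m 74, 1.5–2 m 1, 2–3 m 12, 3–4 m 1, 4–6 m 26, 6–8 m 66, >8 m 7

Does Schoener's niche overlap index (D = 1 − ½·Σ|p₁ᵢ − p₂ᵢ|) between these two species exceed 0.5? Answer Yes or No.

Proportions for Sceloporus occidentalis (n=238): 34/238=0.1429, 43/238=0.1807, 40/238=0.1681, 38/238=0.1597, 23/238=0.0966, 9/238=0.0378, 49/238=0.2059, 2/238=0.0084
Proportions for Sceloporus graciosus (n=207): 20/207=0.0966, 74/207=0.3575, 1/207=0.0048, 12/207=0.0580, 1/207=0.0048, 26/207=0.1256, 66/207=0.3188, 7/207=0.0338
Σ|p₁ᵢ − p₂ᵢ| = 0.0463 + 0.1768 + 0.1633 + 0.1017 + 0.0918 + 0.0878 + 0.1129 + 0.0254 = 0.8060
D = 1 − ½ × 0.8060 = 1 − 0.40300 = 0.59700
D = 0.59700 > 0.5 → Yes.

Yes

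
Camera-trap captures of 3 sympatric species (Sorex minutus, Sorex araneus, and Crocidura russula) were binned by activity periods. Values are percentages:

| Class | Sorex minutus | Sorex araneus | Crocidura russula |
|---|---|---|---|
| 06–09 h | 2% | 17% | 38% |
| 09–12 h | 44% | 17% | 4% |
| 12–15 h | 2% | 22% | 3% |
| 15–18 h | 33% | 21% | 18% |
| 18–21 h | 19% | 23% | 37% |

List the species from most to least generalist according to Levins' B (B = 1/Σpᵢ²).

Sorex araneus > Crocidura russula > Sorex minutus

Convert percentages to proportions (divide by 100).
Σp_minuᵢ² = 0.02² + 0.44² + 0.02² + 0.33² + 0.19² = 0.0004 + 0.1936 + 0.0004 + 0.1089 + 0.0361 = 0.3394
B_minu = 1 / 0.3394 = 2.9464
Σp_aranᵢ² = 0.17² + 0.17² + 0.22² + 0.21² + 0.23² = 0.0289 + 0.0289 + 0.0484 + 0.0441 + 0.0529 = 0.2032
B_aran = 1 / 0.2032 = 4.9213
Σp_russᵢ² = 0.38² + 0.04² + 0.03² + 0.18² + 0.37² = 0.1444 + 0.0016 + 0.0009 + 0.0324 + 0.1369 = 0.3162
B_russ = 1 / 0.3162 = 3.1626
Ranking by B (broadest → narrowest): Sorex araneus (4.92) > Crocidura russula (3.16) > Sorex minutus (2.95)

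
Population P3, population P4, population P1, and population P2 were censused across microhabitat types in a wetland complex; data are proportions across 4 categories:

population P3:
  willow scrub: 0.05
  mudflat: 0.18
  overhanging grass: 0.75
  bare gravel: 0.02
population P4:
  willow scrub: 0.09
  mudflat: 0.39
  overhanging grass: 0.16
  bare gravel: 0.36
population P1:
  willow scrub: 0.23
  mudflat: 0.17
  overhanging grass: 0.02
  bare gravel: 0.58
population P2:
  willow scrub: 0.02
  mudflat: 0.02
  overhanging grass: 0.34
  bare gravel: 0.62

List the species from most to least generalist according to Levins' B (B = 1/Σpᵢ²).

Σp_P3ᵢ² = 0.05² + 0.18² + 0.75² + 0.02² = 0.0025 + 0.0324 + 0.5625 + 0.0004 = 0.5978
B_P3 = 1 / 0.5978 = 1.6728
Σp_P4ᵢ² = 0.09² + 0.39² + 0.16² + 0.36² = 0.0081 + 0.1521 + 0.0256 + 0.1296 = 0.3154
B_P4 = 1 / 0.3154 = 3.1706
Σp_P1ᵢ² = 0.23² + 0.17² + 0.02² + 0.58² = 0.0529 + 0.0289 + 0.0004 + 0.3364 = 0.4186
B_P1 = 1 / 0.4186 = 2.3889
Σp_P2ᵢ² = 0.02² + 0.02² + 0.34² + 0.62² = 0.0004 + 0.0004 + 0.1156 + 0.3844 = 0.5008
B_P2 = 1 / 0.5008 = 1.9968
Ranking by B (broadest → narrowest): population P4 (3.17) > population P1 (2.39) > population P2 (2.00) > population P3 (1.67)

population P4 > population P1 > population P2 > population P3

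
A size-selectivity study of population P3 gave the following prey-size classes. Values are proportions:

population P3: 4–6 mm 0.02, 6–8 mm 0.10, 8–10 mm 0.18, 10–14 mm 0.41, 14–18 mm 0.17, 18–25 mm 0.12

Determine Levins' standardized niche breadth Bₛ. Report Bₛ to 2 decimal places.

0.59

Σpᵢ² = 0.02² + 0.10² + 0.18² + 0.41² + 0.17² + 0.12² = 0.0004 + 0.0100 + 0.0324 + 0.1681 + 0.0289 + 0.0144 = 0.2542
B = 1 / 0.2542 = 3.9339
Bₛ = (B − 1)/(n − 1) = (3.9339 − 1)/(6 − 1) = 2.9339/5 = 0.5868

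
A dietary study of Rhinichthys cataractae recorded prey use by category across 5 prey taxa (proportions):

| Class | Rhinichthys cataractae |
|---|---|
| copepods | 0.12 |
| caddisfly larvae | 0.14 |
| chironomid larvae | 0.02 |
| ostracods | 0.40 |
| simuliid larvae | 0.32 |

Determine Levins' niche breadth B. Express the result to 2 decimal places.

3.37

Σpᵢ² = 0.12² + 0.14² + 0.02² + 0.40² + 0.32² = 0.0144 + 0.0196 + 0.0004 + 0.1600 + 0.1024 = 0.2968
B = 1 / 0.2968 = 3.3693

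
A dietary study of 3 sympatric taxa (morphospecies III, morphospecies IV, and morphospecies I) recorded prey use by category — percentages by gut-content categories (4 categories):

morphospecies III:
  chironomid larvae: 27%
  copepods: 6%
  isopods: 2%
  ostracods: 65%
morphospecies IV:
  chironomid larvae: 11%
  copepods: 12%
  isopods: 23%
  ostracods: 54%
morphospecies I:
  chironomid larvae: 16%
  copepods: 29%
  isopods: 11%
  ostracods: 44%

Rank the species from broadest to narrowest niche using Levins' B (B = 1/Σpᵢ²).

morphospecies I > morphospecies IV > morphospecies III

Convert percentages to proportions (divide by 100).
Σp_IIIᵢ² = 0.27² + 0.06² + 0.02² + 0.65² = 0.0729 + 0.0036 + 0.0004 + 0.4225 = 0.4994
B_III = 1 / 0.4994 = 2.0024
Σp_IVᵢ² = 0.11² + 0.12² + 0.23² + 0.54² = 0.0121 + 0.0144 + 0.0529 + 0.2916 = 0.3710
B_IV = 1 / 0.3710 = 2.6954
Σp_Iᵢ² = 0.16² + 0.29² + 0.11² + 0.44² = 0.0256 + 0.0841 + 0.0121 + 0.1936 = 0.3154
B_I = 1 / 0.3154 = 3.1706
Ranking by B (broadest → narrowest): morphospecies I (3.17) > morphospecies IV (2.70) > morphospecies III (2.00)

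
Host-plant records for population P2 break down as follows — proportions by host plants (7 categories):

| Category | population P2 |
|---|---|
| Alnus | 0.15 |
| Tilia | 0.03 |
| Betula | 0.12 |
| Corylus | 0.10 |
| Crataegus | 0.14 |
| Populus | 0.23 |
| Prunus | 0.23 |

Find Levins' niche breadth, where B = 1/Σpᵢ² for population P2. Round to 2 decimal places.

Σpᵢ² = 0.15² + 0.03² + 0.12² + 0.10² + 0.14² + 0.23² + 0.23² = 0.0225 + 0.0009 + 0.0144 + 0.0100 + 0.0196 + 0.0529 + 0.0529 = 0.1732
B = 1 / 0.1732 = 5.7737

5.77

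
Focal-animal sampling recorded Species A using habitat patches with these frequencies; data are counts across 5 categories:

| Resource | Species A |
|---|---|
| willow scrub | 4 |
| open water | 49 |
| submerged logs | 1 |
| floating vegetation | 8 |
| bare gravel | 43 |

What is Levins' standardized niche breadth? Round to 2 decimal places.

Proportions for Species A (n=105): 4/105=0.0381, 49/105=0.4667, 1/105=0.0095, 8/105=0.0762, 43/105=0.4095
Σpᵢ² = 0.0381² + 0.4667² + 0.0095² + 0.0762² + 0.4095² = 0.001452 + 0.217809 + 0.000090 + 0.005806 + 0.167690 = 0.392847
B = 1 / 0.392847 = 2.5455
Bₛ = (B − 1)/(n − 1) = (2.5455 − 1)/(5 − 1) = 1.5455/4 = 0.3864

0.39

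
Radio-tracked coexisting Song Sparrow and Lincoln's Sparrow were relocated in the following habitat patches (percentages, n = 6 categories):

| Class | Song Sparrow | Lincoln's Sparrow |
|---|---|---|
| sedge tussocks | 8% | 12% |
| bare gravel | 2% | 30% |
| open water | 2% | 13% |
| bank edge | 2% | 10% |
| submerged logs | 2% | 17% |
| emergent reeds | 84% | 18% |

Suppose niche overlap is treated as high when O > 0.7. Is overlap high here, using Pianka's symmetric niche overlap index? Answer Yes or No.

Convert percentages to proportions (divide by 100).
Σ p₁ᵢp₂ᵢ = 0.0096 + 0.0060 + 0.0026 + 0.0020 + 0.0034 + 0.1512 = 0.1748
Σp_1ᵢ² = 0.08² + 0.02² + 0.02² + 0.02² + 0.02² + 0.84² = 0.0064 + 0.0004 + 0.0004 + 0.0004 + 0.0004 + 0.7056 = 0.7136
Σp_2ᵢ² = 0.12² + 0.30² + 0.13² + 0.10² + 0.17² + 0.18² = 0.0144 + 0.0900 + 0.0169 + 0.0100 + 0.0289 + 0.0324 = 0.1926
O = 0.1748 / √(0.7136 × 0.1926) = 0.1748 / 0.37073 = 0.4715
O = 0.4715 < 0.7 → No.

No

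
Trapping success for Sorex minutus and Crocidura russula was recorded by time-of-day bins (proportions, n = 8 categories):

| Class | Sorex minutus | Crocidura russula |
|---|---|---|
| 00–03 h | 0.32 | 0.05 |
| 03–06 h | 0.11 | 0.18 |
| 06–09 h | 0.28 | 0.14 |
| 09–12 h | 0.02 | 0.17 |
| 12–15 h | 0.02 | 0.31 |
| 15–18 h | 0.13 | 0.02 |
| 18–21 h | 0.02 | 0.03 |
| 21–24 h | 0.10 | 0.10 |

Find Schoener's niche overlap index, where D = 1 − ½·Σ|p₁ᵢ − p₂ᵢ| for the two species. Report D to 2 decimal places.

0.48

Σ|p₁ᵢ − p₂ᵢ| = 0.27 + 0.07 + 0.14 + 0.15 + 0.29 + 0.11 + 0.01 + 0.00 = 1.04
D = 1 − ½ × 1.04 = 1 − 0.520 = 0.4800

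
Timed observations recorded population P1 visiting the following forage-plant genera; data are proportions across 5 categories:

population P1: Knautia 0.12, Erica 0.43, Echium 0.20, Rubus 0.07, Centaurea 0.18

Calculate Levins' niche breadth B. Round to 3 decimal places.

Σpᵢ² = 0.12² + 0.43² + 0.20² + 0.07² + 0.18² = 0.0144 + 0.1849 + 0.0400 + 0.0049 + 0.0324 = 0.2766
B = 1 / 0.2766 = 3.61533

3.615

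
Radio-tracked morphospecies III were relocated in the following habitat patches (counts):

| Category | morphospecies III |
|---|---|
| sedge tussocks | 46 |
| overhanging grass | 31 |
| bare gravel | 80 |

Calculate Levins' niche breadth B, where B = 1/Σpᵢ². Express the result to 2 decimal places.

2.60

Proportions for morphospecies III (n=157): 46/157=0.2930, 31/157=0.1975, 80/157=0.5096
Σpᵢ² = 0.2930² + 0.1975² + 0.5096² = 0.085849 + 0.039006 + 0.259692 = 0.384547
B = 1 / 0.384547 = 2.6005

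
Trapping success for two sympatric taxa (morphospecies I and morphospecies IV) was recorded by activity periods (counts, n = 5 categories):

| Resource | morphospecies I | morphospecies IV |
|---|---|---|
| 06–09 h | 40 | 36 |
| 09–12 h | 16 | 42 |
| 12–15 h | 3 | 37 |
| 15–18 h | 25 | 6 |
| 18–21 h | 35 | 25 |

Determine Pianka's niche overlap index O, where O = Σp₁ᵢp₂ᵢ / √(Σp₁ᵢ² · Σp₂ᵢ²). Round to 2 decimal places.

0.75

Proportions for morphospecies I (n=119): 40/119=0.3361, 16/119=0.1345, 3/119=0.0252, 25/119=0.2101, 35/119=0.2941
Proportions for morphospecies IV (n=146): 36/146=0.2466, 42/146=0.2877, 37/146=0.2534, 6/146=0.0411, 25/146=0.1712
Σ p₁ᵢp₂ᵢ = 0.082882 + 0.038696 + 0.006386 + 0.008635 + 0.050350 = 0.186949
Σp_1ᵢ² = 0.3361² + 0.1345² + 0.0252² + 0.2101² + 0.2941² = 0.112963 + 0.018090 + 0.000635 + 0.044142 + 0.086495 = 0.262325
Σp_2ᵢ² = 0.2466² + 0.2877² + 0.2534² + 0.0411² + 0.1712² = 0.060812 + 0.082771 + 0.064212 + 0.001689 + 0.029309 = 0.238793
O = 0.186949 / √(0.262325 × 0.238793) = 0.186949 / 0.2502826 = 0.7470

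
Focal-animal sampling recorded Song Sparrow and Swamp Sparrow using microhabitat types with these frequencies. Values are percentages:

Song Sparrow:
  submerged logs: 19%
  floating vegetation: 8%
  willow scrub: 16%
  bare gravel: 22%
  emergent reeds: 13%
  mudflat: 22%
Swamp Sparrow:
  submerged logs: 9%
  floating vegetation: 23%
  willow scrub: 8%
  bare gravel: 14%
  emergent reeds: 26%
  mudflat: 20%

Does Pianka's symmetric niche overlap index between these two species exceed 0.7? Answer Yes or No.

Convert percentages to proportions (divide by 100).
Σ p₁ᵢp₂ᵢ = 0.0171 + 0.0184 + 0.0128 + 0.0308 + 0.0338 + 0.0440 = 0.1569
Σp_1ᵢ² = 0.19² + 0.08² + 0.16² + 0.22² + 0.13² + 0.22² = 0.0361 + 0.0064 + 0.0256 + 0.0484 + 0.0169 + 0.0484 = 0.1818
Σp_2ᵢ² = 0.09² + 0.23² + 0.08² + 0.14² + 0.26² + 0.20² = 0.0081 + 0.0529 + 0.0064 + 0.0196 + 0.0676 + 0.0400 = 0.1946
O = 0.1569 / √(0.1818 × 0.1946) = 0.1569 / 0.18809 = 0.8342
O = 0.8342 > 0.7 → Yes.

Yes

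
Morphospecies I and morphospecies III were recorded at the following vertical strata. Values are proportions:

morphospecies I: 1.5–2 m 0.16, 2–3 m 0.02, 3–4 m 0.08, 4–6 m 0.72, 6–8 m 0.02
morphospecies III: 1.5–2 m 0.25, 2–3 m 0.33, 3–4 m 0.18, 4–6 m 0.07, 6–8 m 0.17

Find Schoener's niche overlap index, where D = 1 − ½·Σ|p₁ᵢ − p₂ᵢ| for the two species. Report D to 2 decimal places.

0.35

Σ|p₁ᵢ − p₂ᵢ| = 0.09 + 0.31 + 0.10 + 0.65 + 0.15 = 1.30
D = 1 − ½ × 1.30 = 1 − 0.650 = 0.3500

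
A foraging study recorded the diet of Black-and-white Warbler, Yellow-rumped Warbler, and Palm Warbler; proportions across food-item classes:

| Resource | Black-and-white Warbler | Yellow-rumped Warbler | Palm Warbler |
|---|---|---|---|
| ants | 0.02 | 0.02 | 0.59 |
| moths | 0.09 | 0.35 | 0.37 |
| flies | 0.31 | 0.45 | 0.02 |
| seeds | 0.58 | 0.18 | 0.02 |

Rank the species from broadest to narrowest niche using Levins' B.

Σp_Blacᵢ² = 0.02² + 0.09² + 0.31² + 0.58² = 0.0004 + 0.0081 + 0.0961 + 0.3364 = 0.4410
B_Blac = 1 / 0.4410 = 2.2676
Σp_Yellᵢ² = 0.02² + 0.35² + 0.45² + 0.18² = 0.0004 + 0.1225 + 0.2025 + 0.0324 = 0.3578
B_Yell = 1 / 0.3578 = 2.7949
Σp_Palmᵢ² = 0.59² + 0.37² + 0.02² + 0.02² = 0.3481 + 0.1369 + 0.0004 + 0.0004 = 0.4858
B_Palm = 1 / 0.4858 = 2.0585
Ranking by B (broadest → narrowest): Yellow-rumped Warbler (2.79) > Black-and-white Warbler (2.27) > Palm Warbler (2.06)

Yellow-rumped Warbler > Black-and-white Warbler > Palm Warbler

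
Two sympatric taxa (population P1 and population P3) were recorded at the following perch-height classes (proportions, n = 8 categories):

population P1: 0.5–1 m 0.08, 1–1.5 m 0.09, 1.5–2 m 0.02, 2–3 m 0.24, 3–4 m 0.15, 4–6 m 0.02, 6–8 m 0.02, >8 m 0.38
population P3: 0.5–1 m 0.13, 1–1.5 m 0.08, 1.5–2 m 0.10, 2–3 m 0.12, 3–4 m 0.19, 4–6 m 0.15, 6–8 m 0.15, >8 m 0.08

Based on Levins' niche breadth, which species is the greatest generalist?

population P3

Σp_P1ᵢ² = 0.08² + 0.09² + 0.02² + 0.24² + 0.15² + 0.02² + 0.02² + 0.38² = 0.0064 + 0.0081 + 0.0004 + 0.0576 + 0.0225 + 0.0004 + 0.0004 + 0.1444 = 0.2402
B_P1 = 1 / 0.2402 = 4.1632
Σp_P3ᵢ² = 0.13² + 0.08² + 0.10² + 0.12² + 0.19² + 0.15² + 0.15² + 0.08² = 0.0169 + 0.0064 + 0.0100 + 0.0144 + 0.0361 + 0.0225 + 0.0225 + 0.0064 = 0.1352
B_P3 = 1 / 0.1352 = 7.3964
Highest B → broadest niche (most generalist): population P3 (B = 7.40).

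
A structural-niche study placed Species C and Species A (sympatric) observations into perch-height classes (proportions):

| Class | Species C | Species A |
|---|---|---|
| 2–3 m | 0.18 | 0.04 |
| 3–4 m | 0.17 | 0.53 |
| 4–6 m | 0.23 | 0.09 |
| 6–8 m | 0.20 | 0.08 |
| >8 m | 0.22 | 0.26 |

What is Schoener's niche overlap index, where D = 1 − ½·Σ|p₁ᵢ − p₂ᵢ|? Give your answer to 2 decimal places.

0.60

Σ|p₁ᵢ − p₂ᵢ| = 0.14 + 0.36 + 0.14 + 0.12 + 0.04 = 0.80
D = 1 − ½ × 0.80 = 1 − 0.400 = 0.6000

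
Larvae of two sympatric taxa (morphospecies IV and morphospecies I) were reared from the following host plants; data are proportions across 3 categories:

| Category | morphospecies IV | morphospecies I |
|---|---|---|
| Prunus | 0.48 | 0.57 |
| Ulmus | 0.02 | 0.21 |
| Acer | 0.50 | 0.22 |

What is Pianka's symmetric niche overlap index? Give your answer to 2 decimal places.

Σ p₁ᵢp₂ᵢ = 0.2736 + 0.0042 + 0.1100 = 0.3878
Σp_1ᵢ² = 0.48² + 0.02² + 0.50² = 0.2304 + 0.0004 + 0.2500 = 0.4808
Σp_2ᵢ² = 0.57² + 0.21² + 0.22² = 0.3249 + 0.0441 + 0.0484 = 0.4174
O = 0.3878 / √(0.4808 × 0.4174) = 0.3878 / 0.44798 = 0.8657

0.87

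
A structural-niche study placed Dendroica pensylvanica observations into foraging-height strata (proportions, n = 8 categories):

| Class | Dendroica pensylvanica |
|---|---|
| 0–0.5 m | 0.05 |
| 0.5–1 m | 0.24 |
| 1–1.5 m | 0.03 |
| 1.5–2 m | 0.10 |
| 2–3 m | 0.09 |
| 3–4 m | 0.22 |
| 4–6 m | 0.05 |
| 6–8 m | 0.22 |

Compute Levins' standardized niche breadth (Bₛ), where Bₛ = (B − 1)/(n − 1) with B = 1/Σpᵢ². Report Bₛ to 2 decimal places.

Σpᵢ² = 0.05² + 0.24² + 0.03² + 0.10² + 0.09² + 0.22² + 0.05² + 0.22² = 0.0025 + 0.0576 + 0.0009 + 0.0100 + 0.0081 + 0.0484 + 0.0025 + 0.0484 = 0.1784
B = 1 / 0.1784 = 5.6054
Bₛ = (B − 1)/(n − 1) = (5.6054 − 1)/(8 − 1) = 4.6054/7 = 0.6579

0.66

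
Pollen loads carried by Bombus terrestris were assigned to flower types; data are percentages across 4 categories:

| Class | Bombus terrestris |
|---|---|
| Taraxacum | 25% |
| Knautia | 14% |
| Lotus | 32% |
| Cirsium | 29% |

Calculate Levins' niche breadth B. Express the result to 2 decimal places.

3.72

Convert percentages to proportions (divide by 100).
Σpᵢ² = 0.25² + 0.14² + 0.32² + 0.29² = 0.0625 + 0.0196 + 0.1024 + 0.0841 = 0.2686
B = 1 / 0.2686 = 3.7230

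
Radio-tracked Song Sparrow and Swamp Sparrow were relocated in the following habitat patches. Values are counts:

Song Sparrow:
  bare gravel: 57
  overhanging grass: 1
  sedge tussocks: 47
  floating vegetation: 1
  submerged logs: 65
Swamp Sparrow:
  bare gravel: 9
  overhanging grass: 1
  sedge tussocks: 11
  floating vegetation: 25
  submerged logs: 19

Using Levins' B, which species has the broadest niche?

Proportions for Song Sparrow (n=171): 57/171=0.3333, 1/171=0.0058, 47/171=0.2749, 1/171=0.0058, 65/171=0.3801
Proportions for Swamp Sparrow (n=65): 9/65=0.1385, 1/65=0.0154, 11/65=0.1692, 25/65=0.3846, 19/65=0.2923
Σp_Songᵢ² = 0.3333² + 0.0058² + 0.2749² + 0.0058² + 0.3801² = 0.111089 + 0.000034 + 0.075570 + 0.000034 + 0.144476 = 0.331203
B_Song = 1 / 0.331203 = 3.0193
Σp_Swamᵢ² = 0.1385² + 0.0154² + 0.1692² + 0.3846² + 0.2923² = 0.019182 + 0.000237 + 0.028629 + 0.147917 + 0.085439 = 0.281404
B_Swam = 1 / 0.281404 = 3.5536
Highest B → broadest niche (most generalist): Swamp Sparrow (B = 3.55).

Swamp Sparrow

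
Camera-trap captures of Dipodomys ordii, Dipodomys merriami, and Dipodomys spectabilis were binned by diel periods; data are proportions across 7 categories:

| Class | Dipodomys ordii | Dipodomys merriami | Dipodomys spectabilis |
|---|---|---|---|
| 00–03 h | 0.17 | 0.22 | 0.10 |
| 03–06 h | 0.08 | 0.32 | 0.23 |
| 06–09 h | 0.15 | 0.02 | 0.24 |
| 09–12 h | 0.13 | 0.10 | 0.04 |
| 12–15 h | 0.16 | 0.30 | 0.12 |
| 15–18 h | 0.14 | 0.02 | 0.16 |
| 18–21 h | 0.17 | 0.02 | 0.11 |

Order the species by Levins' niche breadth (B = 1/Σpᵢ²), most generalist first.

Dipodomys ordii > Dipodomys spectabilis > Dipodomys merriami

Σp_ordiᵢ² = 0.17² + 0.08² + 0.15² + 0.13² + 0.16² + 0.14² + 0.17² = 0.0289 + 0.0064 + 0.0225 + 0.0169 + 0.0256 + 0.0196 + 0.0289 = 0.1488
B_ordi = 1 / 0.1488 = 6.7204
Σp_merrᵢ² = 0.22² + 0.32² + 0.02² + 0.10² + 0.30² + 0.02² + 0.02² = 0.0484 + 0.1024 + 0.0004 + 0.0100 + 0.0900 + 0.0004 + 0.0004 = 0.2520
B_merr = 1 / 0.2520 = 3.9683
Σp_specᵢ² = 0.10² + 0.23² + 0.24² + 0.04² + 0.12² + 0.16² + 0.11² = 0.0100 + 0.0529 + 0.0576 + 0.0016 + 0.0144 + 0.0256 + 0.0121 = 0.1742
B_spec = 1 / 0.1742 = 5.7405
Ranking by B (broadest → narrowest): Dipodomys ordii (6.72) > Dipodomys spectabilis (5.74) > Dipodomys merriami (3.97)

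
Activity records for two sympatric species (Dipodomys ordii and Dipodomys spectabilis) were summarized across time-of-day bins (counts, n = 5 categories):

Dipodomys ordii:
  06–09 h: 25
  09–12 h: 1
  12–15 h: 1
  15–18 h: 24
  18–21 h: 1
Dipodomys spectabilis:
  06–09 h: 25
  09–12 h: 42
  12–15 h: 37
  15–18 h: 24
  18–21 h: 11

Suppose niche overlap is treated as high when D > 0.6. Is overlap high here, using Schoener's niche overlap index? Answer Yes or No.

No

Proportions for Dipodomys ordii (n=52): 25/52=0.4808, 1/52=0.0192, 1/52=0.0192, 24/52=0.4615, 1/52=0.0192
Proportions for Dipodomys spectabilis (n=139): 25/139=0.1799, 42/139=0.3022, 37/139=0.2662, 24/139=0.1727, 11/139=0.0791
Σ|p₁ᵢ − p₂ᵢ| = 0.3009 + 0.2830 + 0.2470 + 0.2888 + 0.0599 = 1.1796
D = 1 − ½ × 1.1796 = 1 − 0.58980 = 0.41020
D = 0.41020 < 0.6 → No.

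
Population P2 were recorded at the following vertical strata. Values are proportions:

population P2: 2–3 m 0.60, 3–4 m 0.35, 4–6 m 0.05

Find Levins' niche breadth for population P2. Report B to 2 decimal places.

Σpᵢ² = 0.60² + 0.35² + 0.05² = 0.3600 + 0.1225 + 0.0025 = 0.4850
B = 1 / 0.4850 = 2.0619

2.06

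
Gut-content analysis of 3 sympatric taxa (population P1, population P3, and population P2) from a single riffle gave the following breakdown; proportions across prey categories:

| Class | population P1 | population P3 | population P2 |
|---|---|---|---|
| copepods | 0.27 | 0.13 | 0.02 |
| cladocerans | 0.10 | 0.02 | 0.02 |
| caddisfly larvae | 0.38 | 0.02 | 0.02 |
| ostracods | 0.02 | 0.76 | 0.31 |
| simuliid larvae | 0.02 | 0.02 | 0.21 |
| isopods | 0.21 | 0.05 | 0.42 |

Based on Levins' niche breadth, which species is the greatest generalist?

population P1

Σp_P1ᵢ² = 0.27² + 0.10² + 0.38² + 0.02² + 0.02² + 0.21² = 0.0729 + 0.0100 + 0.1444 + 0.0004 + 0.0004 + 0.0441 = 0.2722
B_P1 = 1 / 0.2722 = 3.6738
Σp_P3ᵢ² = 0.13² + 0.02² + 0.02² + 0.76² + 0.02² + 0.05² = 0.0169 + 0.0004 + 0.0004 + 0.5776 + 0.0004 + 0.0025 = 0.5982
B_P3 = 1 / 0.5982 = 1.6717
Σp_P2ᵢ² = 0.02² + 0.02² + 0.02² + 0.31² + 0.21² + 0.42² = 0.0004 + 0.0004 + 0.0004 + 0.0961 + 0.0441 + 0.1764 = 0.3178
B_P2 = 1 / 0.3178 = 3.1466
Highest B → broadest niche (most generalist): population P1 (B = 3.67).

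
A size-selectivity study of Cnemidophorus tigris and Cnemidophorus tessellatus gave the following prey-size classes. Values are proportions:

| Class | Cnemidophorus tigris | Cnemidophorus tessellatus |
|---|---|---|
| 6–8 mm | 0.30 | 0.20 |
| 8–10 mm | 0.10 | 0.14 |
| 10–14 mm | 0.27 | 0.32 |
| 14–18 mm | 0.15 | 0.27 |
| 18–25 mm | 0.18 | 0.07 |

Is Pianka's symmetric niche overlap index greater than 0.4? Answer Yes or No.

Σ p₁ᵢp₂ᵢ = 0.0600 + 0.0140 + 0.0864 + 0.0405 + 0.0126 = 0.2135
Σp_1ᵢ² = 0.30² + 0.10² + 0.27² + 0.15² + 0.18² = 0.0900 + 0.0100 + 0.0729 + 0.0225 + 0.0324 = 0.2278
Σp_2ᵢ² = 0.20² + 0.14² + 0.32² + 0.27² + 0.07² = 0.0400 + 0.0196 + 0.1024 + 0.0729 + 0.0049 = 0.2398
O = 0.2135 / √(0.2278 × 0.2398) = 0.2135 / 0.23372 = 0.9135
O = 0.9135 > 0.4 → Yes.

Yes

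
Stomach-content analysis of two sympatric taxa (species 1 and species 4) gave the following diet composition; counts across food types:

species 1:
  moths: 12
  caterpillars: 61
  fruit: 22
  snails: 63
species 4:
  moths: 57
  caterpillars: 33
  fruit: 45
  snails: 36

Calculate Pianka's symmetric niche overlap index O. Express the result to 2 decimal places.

0.75

Proportions for species 1 (n=158): 12/158=0.0759, 61/158=0.3861, 22/158=0.1392, 63/158=0.3987
Proportions for species 4 (n=171): 57/171=0.3333, 33/171=0.1930, 45/171=0.2632, 36/171=0.2105
Σ p₁ᵢp₂ᵢ = 0.025297 + 0.074517 + 0.036637 + 0.083926 = 0.220377
Σp_1ᵢ² = 0.0759² + 0.3861² + 0.1392² + 0.3987² = 0.005761 + 0.149073 + 0.019377 + 0.158962 = 0.333173
Σp_2ᵢ² = 0.3333² + 0.1930² + 0.2632² + 0.2105² = 0.111089 + 0.037249 + 0.069274 + 0.044310 = 0.261922
O = 0.220377 / √(0.333173 × 0.261922) = 0.220377 / 0.2954071 = 0.7460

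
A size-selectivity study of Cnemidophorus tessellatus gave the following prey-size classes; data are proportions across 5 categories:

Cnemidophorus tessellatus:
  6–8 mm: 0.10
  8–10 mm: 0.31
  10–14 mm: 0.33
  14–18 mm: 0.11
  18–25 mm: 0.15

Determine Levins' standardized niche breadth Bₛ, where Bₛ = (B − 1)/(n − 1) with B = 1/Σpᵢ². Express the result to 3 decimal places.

Σpᵢ² = 0.10² + 0.31² + 0.33² + 0.11² + 0.15² = 0.0100 + 0.0961 + 0.1089 + 0.0121 + 0.0225 = 0.2496
B = 1 / 0.2496 = 4.00641
Bₛ = (B − 1)/(n − 1) = (4.00641 − 1)/(5 − 1) = 3.00641/4 = 0.75160

0.752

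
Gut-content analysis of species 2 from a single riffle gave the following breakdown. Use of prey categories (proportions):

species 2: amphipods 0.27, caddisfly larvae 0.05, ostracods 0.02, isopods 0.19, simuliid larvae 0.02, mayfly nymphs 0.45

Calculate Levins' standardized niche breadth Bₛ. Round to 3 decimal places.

0.435

Σpᵢ² = 0.27² + 0.05² + 0.02² + 0.19² + 0.02² + 0.45² = 0.0729 + 0.0025 + 0.0004 + 0.0361 + 0.0004 + 0.2025 = 0.3148
B = 1 / 0.3148 = 3.17662
Bₛ = (B − 1)/(n − 1) = (3.17662 − 1)/(6 − 1) = 2.17662/5 = 0.43532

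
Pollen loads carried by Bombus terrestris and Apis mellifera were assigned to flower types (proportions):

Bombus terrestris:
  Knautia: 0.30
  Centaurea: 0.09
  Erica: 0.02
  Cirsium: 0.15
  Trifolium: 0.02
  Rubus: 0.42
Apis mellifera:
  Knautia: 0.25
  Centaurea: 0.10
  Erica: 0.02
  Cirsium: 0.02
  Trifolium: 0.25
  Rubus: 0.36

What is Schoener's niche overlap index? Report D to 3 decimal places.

Σ|p₁ᵢ − p₂ᵢ| = 0.05 + 0.01 + 0.00 + 0.13 + 0.23 + 0.06 = 0.48
D = 1 − ½ × 0.48 = 1 − 0.240 = 0.76000

0.760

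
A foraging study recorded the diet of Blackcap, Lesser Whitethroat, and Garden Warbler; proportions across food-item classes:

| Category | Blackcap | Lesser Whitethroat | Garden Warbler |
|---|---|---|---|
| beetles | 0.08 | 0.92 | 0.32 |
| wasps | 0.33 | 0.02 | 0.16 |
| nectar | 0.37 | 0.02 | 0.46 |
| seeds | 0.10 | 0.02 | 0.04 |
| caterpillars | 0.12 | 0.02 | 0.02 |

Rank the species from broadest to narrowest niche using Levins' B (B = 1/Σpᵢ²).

Σp_Blacᵢ² = 0.08² + 0.33² + 0.37² + 0.10² + 0.12² = 0.0064 + 0.1089 + 0.1369 + 0.0100 + 0.0144 = 0.2766
B_Blac = 1 / 0.2766 = 3.6153
Σp_Whitᵢ² = 0.92² + 0.02² + 0.02² + 0.02² + 0.02² = 0.8464 + 0.0004 + 0.0004 + 0.0004 + 0.0004 = 0.8480
B_Whit = 1 / 0.8480 = 1.1792
Σp_Warbᵢ² = 0.32² + 0.16² + 0.46² + 0.04² + 0.02² = 0.1024 + 0.0256 + 0.2116 + 0.0016 + 0.0004 = 0.3416
B_Warb = 1 / 0.3416 = 2.9274
Ranking by B (broadest → narrowest): Blackcap (3.62) > Garden Warbler (2.93) > Lesser Whitethroat (1.18)

Blackcap > Garden Warbler > Lesser Whitethroat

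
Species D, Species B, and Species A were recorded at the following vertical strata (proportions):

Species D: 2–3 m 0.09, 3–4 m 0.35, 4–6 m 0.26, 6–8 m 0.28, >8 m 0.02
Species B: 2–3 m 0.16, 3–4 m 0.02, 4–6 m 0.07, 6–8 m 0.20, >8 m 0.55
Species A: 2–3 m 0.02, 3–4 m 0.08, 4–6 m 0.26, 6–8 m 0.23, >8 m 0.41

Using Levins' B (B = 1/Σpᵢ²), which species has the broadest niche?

Species D

Σp_Dᵢ² = 0.09² + 0.35² + 0.26² + 0.28² + 0.02² = 0.0081 + 0.1225 + 0.0676 + 0.0784 + 0.0004 = 0.2770
B_D = 1 / 0.2770 = 3.6101
Σp_Bᵢ² = 0.16² + 0.02² + 0.07² + 0.20² + 0.55² = 0.0256 + 0.0004 + 0.0049 + 0.0400 + 0.3025 = 0.3734
B_B = 1 / 0.3734 = 2.6781
Σp_Aᵢ² = 0.02² + 0.08² + 0.26² + 0.23² + 0.41² = 0.0004 + 0.0064 + 0.0676 + 0.0529 + 0.1681 = 0.2954
B_A = 1 / 0.2954 = 3.3852
Highest B → broadest niche (most generalist): Species D (B = 3.61).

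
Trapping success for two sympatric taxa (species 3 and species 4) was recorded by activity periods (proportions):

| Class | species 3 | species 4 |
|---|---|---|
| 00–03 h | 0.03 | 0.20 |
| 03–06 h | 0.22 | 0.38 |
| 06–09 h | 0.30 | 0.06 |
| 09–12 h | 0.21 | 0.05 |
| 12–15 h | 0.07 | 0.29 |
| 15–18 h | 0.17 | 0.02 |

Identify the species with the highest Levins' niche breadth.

Σp_3ᵢ² = 0.03² + 0.22² + 0.30² + 0.21² + 0.07² + 0.17² = 0.0009 + 0.0484 + 0.0900 + 0.0441 + 0.0049 + 0.0289 = 0.2172
B_3 = 1 / 0.2172 = 4.6041
Σp_4ᵢ² = 0.20² + 0.38² + 0.06² + 0.05² + 0.29² + 0.02² = 0.0400 + 0.1444 + 0.0036 + 0.0025 + 0.0841 + 0.0004 = 0.2750
B_4 = 1 / 0.2750 = 3.6364
Highest B → broadest niche (most generalist): species 3 (B = 4.60).

species 3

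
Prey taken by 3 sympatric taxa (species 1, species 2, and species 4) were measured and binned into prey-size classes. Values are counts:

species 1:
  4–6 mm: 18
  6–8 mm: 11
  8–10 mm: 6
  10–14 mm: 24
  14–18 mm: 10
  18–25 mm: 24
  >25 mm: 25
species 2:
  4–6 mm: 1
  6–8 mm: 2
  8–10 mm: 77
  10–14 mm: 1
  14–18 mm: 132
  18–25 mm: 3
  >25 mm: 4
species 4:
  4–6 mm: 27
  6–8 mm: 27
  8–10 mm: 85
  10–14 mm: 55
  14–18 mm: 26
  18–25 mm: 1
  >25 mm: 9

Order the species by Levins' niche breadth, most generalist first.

Proportions for species 1 (n=118): 18/118=0.1525, 11/118=0.0932, 6/118=0.0508, 24/118=0.2034, 10/118=0.0847, 24/118=0.2034, 25/118=0.2119
Proportions for species 2 (n=220): 1/220=0.0045, 2/220=0.0091, 77/220=0.3500, 1/220=0.0045, 132/220=0.6000, 3/220=0.0136, 4/220=0.0182
Proportions for species 4 (n=230): 27/230=0.1174, 27/230=0.1174, 85/230=0.3696, 55/230=0.2391, 26/230=0.1130, 1/230=0.0043, 9/230=0.0391
Σp_1ᵢ² = 0.1525² + 0.0932² + 0.0508² + 0.2034² + 0.0847² + 0.2034² + 0.2119² = 0.023256 + 0.008686 + 0.002581 + 0.041372 + 0.007174 + 0.041372 + 0.044902 = 0.169343
B_1 = 1 / 0.169343 = 5.9052
Σp_2ᵢ² = 0.0045² + 0.0091² + 0.3500² + 0.0045² + 0.6000² + 0.0136² + 0.0182² = 0.000020 + 0.000083 + 0.122500 + 0.000020 + 0.360000 + 0.000185 + 0.000331 = 0.483139
B_2 = 1 / 0.483139 = 2.0698
Σp_4ᵢ² = 0.1174² + 0.1174² + 0.3696² + 0.2391² + 0.1130² + 0.0043² + 0.0391² = 0.013783 + 0.013783 + 0.136604 + 0.057169 + 0.012769 + 0.000018 + 0.001529 = 0.235655
B_4 = 1 / 0.235655 = 4.2435
Ranking by B (broadest → narrowest): species 1 (5.91) > species 4 (4.24) > species 2 (2.07)

species 1 > species 4 > species 2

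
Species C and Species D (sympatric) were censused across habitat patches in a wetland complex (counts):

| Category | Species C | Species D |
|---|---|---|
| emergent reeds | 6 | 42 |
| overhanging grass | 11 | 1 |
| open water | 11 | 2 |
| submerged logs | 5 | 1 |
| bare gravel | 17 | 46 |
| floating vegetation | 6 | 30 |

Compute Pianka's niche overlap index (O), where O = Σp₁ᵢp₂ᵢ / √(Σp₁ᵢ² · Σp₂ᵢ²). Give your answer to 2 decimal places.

0.72

Proportions for Species C (n=56): 6/56=0.1071, 11/56=0.1964, 11/56=0.1964, 5/56=0.0893, 17/56=0.3036, 6/56=0.1071
Proportions for Species D (n=122): 42/122=0.3443, 1/122=0.0082, 2/122=0.0164, 1/122=0.0082, 46/122=0.3770, 30/122=0.2459
Σ p₁ᵢp₂ᵢ = 0.036875 + 0.001610 + 0.003221 + 0.000732 + 0.114457 + 0.026336 = 0.183231
Σp_1ᵢ² = 0.1071² + 0.1964² + 0.1964² + 0.0893² + 0.3036² + 0.1071² = 0.011470 + 0.038573 + 0.038573 + 0.007974 + 0.092173 + 0.011470 = 0.200233
Σp_2ᵢ² = 0.3443² + 0.0082² + 0.0164² + 0.0082² + 0.3770² + 0.2459² = 0.118542 + 0.000067 + 0.000269 + 0.000067 + 0.142129 + 0.060467 = 0.321541
O = 0.183231 / √(0.200233 × 0.321541) = 0.183231 / 0.2537383 = 0.7221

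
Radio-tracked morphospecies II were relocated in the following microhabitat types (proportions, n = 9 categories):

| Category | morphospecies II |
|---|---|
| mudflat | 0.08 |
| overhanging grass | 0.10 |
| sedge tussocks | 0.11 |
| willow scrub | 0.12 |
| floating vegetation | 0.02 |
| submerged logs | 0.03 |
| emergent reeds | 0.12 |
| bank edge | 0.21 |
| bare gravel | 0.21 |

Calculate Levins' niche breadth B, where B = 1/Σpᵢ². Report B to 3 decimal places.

Σpᵢ² = 0.08² + 0.10² + 0.11² + 0.12² + 0.02² + 0.03² + 0.12² + 0.21² + 0.21² = 0.0064 + 0.0100 + 0.0121 + 0.0144 + 0.0004 + 0.0009 + 0.0144 + 0.0441 + 0.0441 = 0.1468
B = 1 / 0.1468 = 6.81199

6.812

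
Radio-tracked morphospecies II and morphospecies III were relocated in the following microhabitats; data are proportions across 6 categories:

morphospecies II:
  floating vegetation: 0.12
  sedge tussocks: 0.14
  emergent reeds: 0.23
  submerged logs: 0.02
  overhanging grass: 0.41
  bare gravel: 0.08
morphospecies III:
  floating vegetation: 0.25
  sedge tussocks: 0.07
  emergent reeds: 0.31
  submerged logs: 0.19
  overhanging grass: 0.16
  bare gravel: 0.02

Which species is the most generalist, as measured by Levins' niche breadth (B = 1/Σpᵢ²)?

Σp_IIᵢ² = 0.12² + 0.14² + 0.23² + 0.02² + 0.41² + 0.08² = 0.0144 + 0.0196 + 0.0529 + 0.0004 + 0.1681 + 0.0064 = 0.2618
B_II = 1 / 0.2618 = 3.8197
Σp_IIIᵢ² = 0.25² + 0.07² + 0.31² + 0.19² + 0.16² + 0.02² = 0.0625 + 0.0049 + 0.0961 + 0.0361 + 0.0256 + 0.0004 = 0.2256
B_III = 1 / 0.2256 = 4.4326
Highest B → broadest niche (most generalist): morphospecies III (B = 4.43).

morphospecies III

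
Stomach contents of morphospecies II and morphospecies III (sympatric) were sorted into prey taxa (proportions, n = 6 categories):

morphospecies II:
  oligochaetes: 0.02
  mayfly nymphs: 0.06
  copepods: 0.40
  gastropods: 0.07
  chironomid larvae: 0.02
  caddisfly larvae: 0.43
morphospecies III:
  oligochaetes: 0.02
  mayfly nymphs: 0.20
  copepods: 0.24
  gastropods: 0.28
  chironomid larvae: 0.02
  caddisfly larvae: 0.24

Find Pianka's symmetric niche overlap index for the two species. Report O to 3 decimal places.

Σ p₁ᵢp₂ᵢ = 0.0004 + 0.0120 + 0.0960 + 0.0196 + 0.0004 + 0.1032 = 0.2316
Σp_1ᵢ² = 0.02² + 0.06² + 0.40² + 0.07² + 0.02² + 0.43² = 0.0004 + 0.0036 + 0.1600 + 0.0049 + 0.0004 + 0.1849 = 0.3542
Σp_2ᵢ² = 0.02² + 0.20² + 0.24² + 0.28² + 0.02² + 0.24² = 0.0004 + 0.0400 + 0.0576 + 0.0784 + 0.0004 + 0.0576 = 0.2344
O = 0.2316 / √(0.3542 × 0.2344) = 0.2316 / 0.288140 = 0.80378

0.804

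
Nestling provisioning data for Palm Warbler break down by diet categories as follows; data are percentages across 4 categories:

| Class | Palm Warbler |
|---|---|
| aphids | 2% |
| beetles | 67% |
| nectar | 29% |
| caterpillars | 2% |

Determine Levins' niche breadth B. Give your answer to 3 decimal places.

1.873

Convert percentages to proportions (divide by 100).
Σpᵢ² = 0.02² + 0.67² + 0.29² + 0.02² = 0.0004 + 0.4489 + 0.0841 + 0.0004 = 0.5338
B = 1 / 0.5338 = 1.87336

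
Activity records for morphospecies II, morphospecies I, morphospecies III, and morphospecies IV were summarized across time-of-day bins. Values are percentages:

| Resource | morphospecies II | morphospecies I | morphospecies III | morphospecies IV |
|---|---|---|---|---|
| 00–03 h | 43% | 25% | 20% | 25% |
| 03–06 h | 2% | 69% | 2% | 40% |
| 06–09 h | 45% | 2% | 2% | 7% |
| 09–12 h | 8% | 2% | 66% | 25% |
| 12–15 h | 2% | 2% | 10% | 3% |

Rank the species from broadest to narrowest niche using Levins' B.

morphospecies IV > morphospecies II > morphospecies III > morphospecies I

Convert percentages to proportions (divide by 100).
Σp_IIᵢ² = 0.43² + 0.02² + 0.45² + 0.08² + 0.02² = 0.1849 + 0.0004 + 0.2025 + 0.0064 + 0.0004 = 0.3946
B_II = 1 / 0.3946 = 2.5342
Σp_Iᵢ² = 0.25² + 0.69² + 0.02² + 0.02² + 0.02² = 0.0625 + 0.4761 + 0.0004 + 0.0004 + 0.0004 = 0.5398
B_I = 1 / 0.5398 = 1.8525
Σp_IIIᵢ² = 0.20² + 0.02² + 0.02² + 0.66² + 0.10² = 0.0400 + 0.0004 + 0.0004 + 0.4356 + 0.0100 = 0.4864
B_III = 1 / 0.4864 = 2.0559
Σp_IVᵢ² = 0.25² + 0.40² + 0.07² + 0.25² + 0.03² = 0.0625 + 0.1600 + 0.0049 + 0.0625 + 0.0009 = 0.2908
B_IV = 1 / 0.2908 = 3.4388
Ranking by B (broadest → narrowest): morphospecies IV (3.44) > morphospecies II (2.53) > morphospecies III (2.06) > morphospecies I (1.85)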